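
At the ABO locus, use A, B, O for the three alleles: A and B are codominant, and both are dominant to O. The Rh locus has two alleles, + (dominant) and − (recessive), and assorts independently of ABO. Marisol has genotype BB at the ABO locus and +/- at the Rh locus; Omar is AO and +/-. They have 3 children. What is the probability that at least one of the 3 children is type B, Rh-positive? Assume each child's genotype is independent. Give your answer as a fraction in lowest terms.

ABO cross BB × AO → 1/2 B, 1/2 AB.
Rh cross +/- × +/- → 3/4 Rh+, 1/4 Rh-; so P(type B, Rh-positive) = 1/2 × 3/4 = 3/8 per child.
P(none) = (5/8)^3 = 125/512; P(at least one) = 1 − 125/512 = 387/512.

387/512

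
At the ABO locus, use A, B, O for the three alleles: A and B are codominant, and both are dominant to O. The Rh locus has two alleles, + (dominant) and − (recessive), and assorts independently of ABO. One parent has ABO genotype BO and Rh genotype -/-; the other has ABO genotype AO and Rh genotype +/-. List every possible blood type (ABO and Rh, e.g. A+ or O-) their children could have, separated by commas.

Gametes from BO × AO give offspring ABO genotypes AB, AO, BO, OO, i.e. phenotypes O, A, B, AB.
Rh cross -/- × +/- → phenotypes Rh+, Rh-.
Combining independently: O+, O-, A+, A-, B+, B-, AB+, AB-.

O+, O-, A+, A-, B+, B-, AB+, AB-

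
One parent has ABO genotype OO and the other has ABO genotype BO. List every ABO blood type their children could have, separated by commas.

O, B

Gametes from OO × BO give offspring ABO genotypes BO, OO, i.e. phenotypes O, B.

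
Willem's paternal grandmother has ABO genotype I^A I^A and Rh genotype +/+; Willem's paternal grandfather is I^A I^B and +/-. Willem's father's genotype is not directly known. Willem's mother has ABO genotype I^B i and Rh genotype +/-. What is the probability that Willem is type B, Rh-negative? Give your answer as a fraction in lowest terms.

Willem's father's ABO genotype from I^A I^A × I^A I^B: 1/2 I^A I^A, 1/2 I^A I^B.
Crossing each possibility with the mother I^B i and summing P(type B): 1/2·0 + 1/2·1/2 = 1/4.
Similarly for Rh via the father's Rh distribution: P(Rh-) = 1/8.
Independent loci: 1/4 × 1/8 = 1/32.

1/32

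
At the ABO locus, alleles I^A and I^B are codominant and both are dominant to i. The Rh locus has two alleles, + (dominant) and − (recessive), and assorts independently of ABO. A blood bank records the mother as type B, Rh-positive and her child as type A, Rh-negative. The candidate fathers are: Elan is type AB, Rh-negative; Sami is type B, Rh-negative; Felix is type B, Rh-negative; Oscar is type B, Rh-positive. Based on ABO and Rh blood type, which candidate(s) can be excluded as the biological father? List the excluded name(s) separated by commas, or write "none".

Sami, Felix, Oscar

A candidate is excluded only if no genotype consistent with his phenotype could produce a type A, Rh-negative child with a type B, Rh-positive mother.
Sami (type B, Rh-): no genotype consistent with that phenotype can produce a type-A Rh- child with a type-B mother.
Felix (type B, Rh-): no genotype consistent with that phenotype can produce a type-A Rh- child with a type-B mother.
Oscar (type B, Rh+): no genotype consistent with that phenotype can produce a type-A Rh- child with a type-B mother.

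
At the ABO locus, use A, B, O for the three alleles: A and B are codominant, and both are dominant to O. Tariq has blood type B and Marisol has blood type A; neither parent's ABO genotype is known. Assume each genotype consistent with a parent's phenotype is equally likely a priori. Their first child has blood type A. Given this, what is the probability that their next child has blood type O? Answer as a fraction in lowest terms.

1/12

Possible genotypes: Tariq ∈ {BB, BO}; Marisol ∈ {AA, AO}.
Weight each parental genotype pair by prior × P(type-A child):
  BO × AA: posterior weight 2/3; P(next child type O) = 0.
  BO × AO: posterior weight 1/3; P(next child type O) = 1/4.
Weighted sum = 1/12.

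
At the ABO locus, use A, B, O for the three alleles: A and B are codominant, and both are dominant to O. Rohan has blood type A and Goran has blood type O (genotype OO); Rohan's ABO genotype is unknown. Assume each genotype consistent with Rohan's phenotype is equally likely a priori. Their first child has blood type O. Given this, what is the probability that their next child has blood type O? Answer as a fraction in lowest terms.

Possible genotypes: Rohan ∈ {AA, AO}; Goran ∈ {OO}.
Weight each parental genotype pair by prior × P(type-O child):
  AO × OO: posterior weight 1; P(next child type O) = 1/2.
Weighted sum = 1/2.

1/2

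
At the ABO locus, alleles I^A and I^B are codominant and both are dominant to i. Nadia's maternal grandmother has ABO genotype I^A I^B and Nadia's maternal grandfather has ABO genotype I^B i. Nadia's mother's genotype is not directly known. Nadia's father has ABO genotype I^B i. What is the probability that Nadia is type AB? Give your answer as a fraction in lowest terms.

Nadia's mother's ABO genotype from I^A I^B × I^B i: 1/4 I^A I^B, 1/4 I^A i, 1/4 I^B I^B, 1/4 I^B i.
Crossing each possibility with the father I^B i and summing P(type AB): 1/4·1/4 + 1/4·1/4 + 1/4·0 + 1/4·0 = 1/8.

1/8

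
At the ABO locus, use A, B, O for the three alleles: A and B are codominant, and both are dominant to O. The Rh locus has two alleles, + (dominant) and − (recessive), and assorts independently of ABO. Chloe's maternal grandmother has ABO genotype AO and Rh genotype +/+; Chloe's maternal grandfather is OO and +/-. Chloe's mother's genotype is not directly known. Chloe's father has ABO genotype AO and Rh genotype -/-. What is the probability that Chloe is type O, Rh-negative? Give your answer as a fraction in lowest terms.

Chloe's mother's ABO genotype from AO × OO: 1/2 AO, 1/2 OO.
Crossing each possibility with the father AO and summing P(type O): 1/2·1/4 + 1/2·1/2 = 3/8.
Similarly for Rh via the mother's Rh distribution: P(Rh-) = 1/4.
Independent loci: 3/8 × 1/4 = 3/32.

3/32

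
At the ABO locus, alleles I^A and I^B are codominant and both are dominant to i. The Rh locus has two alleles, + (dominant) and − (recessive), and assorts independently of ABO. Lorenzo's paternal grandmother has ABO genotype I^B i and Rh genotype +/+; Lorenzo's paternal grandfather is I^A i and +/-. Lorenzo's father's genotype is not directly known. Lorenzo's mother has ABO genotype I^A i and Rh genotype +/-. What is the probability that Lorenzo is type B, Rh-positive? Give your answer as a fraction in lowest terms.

Lorenzo's father's ABO genotype from I^B i × I^A i: 1/4 I^A I^B, 1/4 I^A i, 1/4 I^B i, 1/4 i i.
Crossing each possibility with the mother I^A i and summing P(type B): 1/4·1/4 + 1/4·0 + 1/4·1/4 + 1/4·0 = 1/8.
Similarly for Rh via the father's Rh distribution: P(Rh+) = 7/8.
Independent loci: 1/8 × 7/8 = 7/64.

7/64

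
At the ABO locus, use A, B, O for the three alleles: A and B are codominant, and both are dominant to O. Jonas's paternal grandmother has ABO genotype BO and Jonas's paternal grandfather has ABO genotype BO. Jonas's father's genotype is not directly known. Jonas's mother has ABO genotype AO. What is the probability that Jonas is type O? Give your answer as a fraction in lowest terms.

1/4

Jonas's father's ABO genotype from BO × BO: 1/4 BB, 1/2 BO, 1/4 OO.
Crossing each possibility with the mother AO and summing P(type O): 1/4·0 + 1/2·1/4 + 1/4·1/2 = 1/4.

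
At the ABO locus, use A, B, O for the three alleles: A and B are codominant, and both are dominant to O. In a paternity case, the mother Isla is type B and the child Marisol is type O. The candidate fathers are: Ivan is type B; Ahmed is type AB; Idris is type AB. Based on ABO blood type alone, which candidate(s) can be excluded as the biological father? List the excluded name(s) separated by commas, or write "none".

A candidate is excluded only if no genotype consistent with his phenotype could produce a type O child with a type B mother.
Ahmed (type AB): no genotype consistent with that phenotype can produce a type-O child with a type-B mother.
Idris (type AB): no genotype consistent with that phenotype can produce a type-O child with a type-B mother.

Ahmed, Idris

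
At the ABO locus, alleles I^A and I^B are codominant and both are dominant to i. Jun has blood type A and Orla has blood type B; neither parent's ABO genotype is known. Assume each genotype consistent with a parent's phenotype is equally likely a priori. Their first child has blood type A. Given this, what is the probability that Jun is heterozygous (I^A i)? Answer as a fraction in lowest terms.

1/3

Possible genotypes: Jun ∈ {I^A I^A, I^A i}; Orla ∈ {I^B I^B, I^B i}.
Weight each parental genotype pair by prior × P(type-A child):
  I^A I^A × I^B i: posterior weight 2/3.
  I^A i × I^B i: posterior weight 1/3.
Sum the posterior weight over pairs where Jun is I^A i: 1/3.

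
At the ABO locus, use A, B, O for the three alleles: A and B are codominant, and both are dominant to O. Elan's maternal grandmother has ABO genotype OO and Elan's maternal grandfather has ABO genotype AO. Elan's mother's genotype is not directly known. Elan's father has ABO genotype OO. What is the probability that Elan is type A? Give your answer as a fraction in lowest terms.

1/4

Elan's mother's ABO genotype from OO × AO: 1/2 AO, 1/2 OO.
Crossing each possibility with the father OO and summing P(type A): 1/2·1/2 + 1/2·0 = 1/4.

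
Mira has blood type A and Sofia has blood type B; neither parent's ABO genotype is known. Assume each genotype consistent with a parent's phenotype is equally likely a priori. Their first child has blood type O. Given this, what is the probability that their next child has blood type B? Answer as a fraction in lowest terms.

Possible genotypes: Mira ∈ {I^A I^A, I^A i}; Sofia ∈ {I^B I^B, I^B i}.
Weight each parental genotype pair by prior × P(type-O child):
  I^A i × I^B i: posterior weight 1; P(next child type B) = 1/4.
Weighted sum = 1/4.

1/4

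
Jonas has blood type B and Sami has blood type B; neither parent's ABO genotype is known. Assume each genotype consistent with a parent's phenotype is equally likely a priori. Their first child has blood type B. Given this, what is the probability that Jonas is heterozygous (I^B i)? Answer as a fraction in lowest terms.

Possible genotypes: Jonas ∈ {I^B I^B, I^B i}; Sami ∈ {I^B I^B, I^B i}.
Weight each parental genotype pair by prior × P(type-B child):
  I^B I^B × I^B I^B: posterior weight 4/15.
  I^B I^B × I^B i: posterior weight 4/15.
  I^B i × I^B I^B: posterior weight 4/15.
  I^B i × I^B i: posterior weight 1/5.
Sum the posterior weight over pairs where Jonas is I^B i: 7/15.

7/15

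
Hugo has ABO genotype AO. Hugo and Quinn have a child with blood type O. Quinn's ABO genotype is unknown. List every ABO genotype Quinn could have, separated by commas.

For each candidate genotype of Quinn, check whether crossing it with AO can produce every observed child phenotype.
  AA → possible child types {A} ✗
  AB → possible child types {A, B, AB} ✗
  AO → possible child types {O, A} ✓
  BB → possible child types {B, AB} ✗
  BO → possible child types {O, A, B, AB} ✓
  OO → possible child types {O, A} ✓

AO, BO, OO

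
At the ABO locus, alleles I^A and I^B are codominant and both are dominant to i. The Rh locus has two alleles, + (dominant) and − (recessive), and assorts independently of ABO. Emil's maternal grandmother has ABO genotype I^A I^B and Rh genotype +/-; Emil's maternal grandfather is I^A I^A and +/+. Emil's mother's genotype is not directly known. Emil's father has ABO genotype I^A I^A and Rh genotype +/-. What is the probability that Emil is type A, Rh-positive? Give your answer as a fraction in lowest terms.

Emil's mother's ABO genotype from I^A I^B × I^A I^A: 1/2 I^A I^A, 1/2 I^A I^B.
Crossing each possibility with the father I^A I^A and summing P(type A): 1/2·1 + 1/2·1/2 = 3/4.
Similarly for Rh via the mother's Rh distribution: P(Rh+) = 7/8.
Independent loci: 3/4 × 7/8 = 21/32.

21/32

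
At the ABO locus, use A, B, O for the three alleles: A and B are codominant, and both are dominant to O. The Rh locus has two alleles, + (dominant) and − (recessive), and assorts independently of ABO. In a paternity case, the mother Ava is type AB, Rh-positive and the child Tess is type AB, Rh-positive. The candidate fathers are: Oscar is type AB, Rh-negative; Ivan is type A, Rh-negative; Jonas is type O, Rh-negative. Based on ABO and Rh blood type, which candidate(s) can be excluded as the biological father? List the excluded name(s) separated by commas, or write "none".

Jonas

A candidate is excluded only if no genotype consistent with his phenotype could produce a type AB, Rh-positive child with a type AB, Rh-positive mother.
Jonas (type O, Rh-): no genotype consistent with that phenotype can produce a type-AB Rh+ child with a type-AB mother.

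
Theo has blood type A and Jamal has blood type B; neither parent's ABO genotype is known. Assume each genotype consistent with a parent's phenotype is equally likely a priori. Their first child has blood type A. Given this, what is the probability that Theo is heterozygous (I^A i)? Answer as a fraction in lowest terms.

1/3

Possible genotypes: Theo ∈ {I^A I^A, I^A i}; Jamal ∈ {I^B I^B, I^B i}.
Weight each parental genotype pair by prior × P(type-A child):
  I^A I^A × I^B i: posterior weight 2/3.
  I^A i × I^B i: posterior weight 1/3.
Sum the posterior weight over pairs where Theo is I^A i: 1/3.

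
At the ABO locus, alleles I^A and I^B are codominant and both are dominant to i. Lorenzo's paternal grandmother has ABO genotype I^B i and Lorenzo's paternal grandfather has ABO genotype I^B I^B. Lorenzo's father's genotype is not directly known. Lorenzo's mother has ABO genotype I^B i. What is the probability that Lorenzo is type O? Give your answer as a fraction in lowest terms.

Lorenzo's father's ABO genotype from I^B i × I^B I^B: 1/2 I^B I^B, 1/2 I^B i.
Crossing each possibility with the mother I^B i and summing P(type O): 1/2·0 + 1/2·1/4 = 1/8.

1/8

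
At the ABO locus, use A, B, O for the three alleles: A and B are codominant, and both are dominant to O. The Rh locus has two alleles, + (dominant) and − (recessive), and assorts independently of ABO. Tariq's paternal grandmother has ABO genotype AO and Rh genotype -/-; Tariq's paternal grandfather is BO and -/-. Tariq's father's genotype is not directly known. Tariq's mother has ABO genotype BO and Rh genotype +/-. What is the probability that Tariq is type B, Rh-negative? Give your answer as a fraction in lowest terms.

Tariq's father's ABO genotype from AO × BO: 1/4 AB, 1/4 AO, 1/4 BO, 1/4 OO.
Crossing each possibility with the mother BO and summing P(type B): 1/4·1/2 + 1/4·1/4 + 1/4·3/4 + 1/4·1/2 = 1/2.
Similarly for Rh via the father's Rh distribution: P(Rh-) = 1/2.
Independent loci: 1/2 × 1/2 = 1/4.

1/4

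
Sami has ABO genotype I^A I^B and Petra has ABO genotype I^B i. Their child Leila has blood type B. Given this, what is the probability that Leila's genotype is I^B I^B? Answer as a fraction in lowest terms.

1/2

Cross I^A I^B × I^B i → 1/4 I^A I^B, 1/4 I^A i, 1/4 I^B I^B, 1/4 I^B i.
Type-B genotypes among offspring: I^B I^B (1/4), I^B i (1/4); total 1/2.
P(I^B I^B | type B) = (1/4) / (1/2) = 1/2.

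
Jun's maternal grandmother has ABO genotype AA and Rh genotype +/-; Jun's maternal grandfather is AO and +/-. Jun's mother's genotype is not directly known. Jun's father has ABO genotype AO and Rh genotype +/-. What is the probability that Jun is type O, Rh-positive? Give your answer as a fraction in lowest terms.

3/32

Jun's mother's ABO genotype from AA × AO: 1/2 AA, 1/2 AO.
Crossing each possibility with the father AO and summing P(type O): 1/2·0 + 1/2·1/4 = 1/8.
Similarly for Rh via the mother's Rh distribution: P(Rh+) = 3/4.
Independent loci: 1/8 × 3/4 = 3/32.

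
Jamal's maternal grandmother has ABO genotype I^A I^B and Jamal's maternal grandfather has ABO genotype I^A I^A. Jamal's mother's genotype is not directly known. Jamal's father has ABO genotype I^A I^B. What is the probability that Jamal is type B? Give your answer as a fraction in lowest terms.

1/8

Jamal's mother's ABO genotype from I^A I^B × I^A I^A: 1/2 I^A I^A, 1/2 I^A I^B.
Crossing each possibility with the father I^A I^B and summing P(type B): 1/2·0 + 1/2·1/4 = 1/8.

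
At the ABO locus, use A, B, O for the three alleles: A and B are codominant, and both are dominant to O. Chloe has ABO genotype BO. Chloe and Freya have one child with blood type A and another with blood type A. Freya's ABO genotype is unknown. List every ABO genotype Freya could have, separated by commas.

For each candidate genotype of Freya, check whether crossing it with BO can produce every observed child phenotype.
  AA → possible child types {A, AB} ✓
  AB → possible child types {A, B, AB} ✓
  AO → possible child types {O, A, B, AB} ✓
  BB → possible child types {B} ✗
  BO → possible child types {O, B} ✗
  OO → possible child types {O, B} ✗

AA, AB, AO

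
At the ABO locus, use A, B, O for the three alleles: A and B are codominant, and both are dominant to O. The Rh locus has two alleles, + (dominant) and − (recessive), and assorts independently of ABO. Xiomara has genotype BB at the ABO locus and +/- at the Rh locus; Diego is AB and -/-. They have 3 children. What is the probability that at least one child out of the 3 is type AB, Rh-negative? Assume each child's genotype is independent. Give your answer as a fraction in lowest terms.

37/64

ABO cross BB × AB → 1/2 B, 1/2 AB.
Rh cross +/- × -/- → 1/2 Rh+, 1/2 Rh-; so P(type AB, Rh-negative) = 1/2 × 1/2 = 1/4 per child.
P(none) = (3/4)^3 = 27/64; P(at least one) = 1 − 27/64 = 37/64.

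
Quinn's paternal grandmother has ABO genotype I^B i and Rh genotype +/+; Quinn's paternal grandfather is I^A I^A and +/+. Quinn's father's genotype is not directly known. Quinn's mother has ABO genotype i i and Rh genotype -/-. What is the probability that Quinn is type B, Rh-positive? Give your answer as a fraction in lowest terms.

1/4

Quinn's father's ABO genotype from I^B i × I^A I^A: 1/2 I^A I^B, 1/2 I^A i.
Crossing each possibility with the mother i i and summing P(type B): 1/2·1/2 + 1/2·0 = 1/4.
Similarly for Rh via the father's Rh distribution: P(Rh+) = 1.
Independent loci: 1/4 × 1 = 1/4.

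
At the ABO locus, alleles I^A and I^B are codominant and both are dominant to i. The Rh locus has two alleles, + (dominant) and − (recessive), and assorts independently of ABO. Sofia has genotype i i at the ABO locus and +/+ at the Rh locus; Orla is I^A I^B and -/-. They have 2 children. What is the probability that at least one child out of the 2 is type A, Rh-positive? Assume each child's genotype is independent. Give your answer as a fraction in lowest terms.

3/4

ABO cross i i × I^A I^B → 1/2 A, 1/2 B.
Rh cross +/+ × -/- → 1 Rh+; so P(type A, Rh-positive) = 1/2 × 1 = 1/2 per child.
P(none) = (1/2)^2 = 1/4; P(at least one) = 1 − 1/4 = 3/4.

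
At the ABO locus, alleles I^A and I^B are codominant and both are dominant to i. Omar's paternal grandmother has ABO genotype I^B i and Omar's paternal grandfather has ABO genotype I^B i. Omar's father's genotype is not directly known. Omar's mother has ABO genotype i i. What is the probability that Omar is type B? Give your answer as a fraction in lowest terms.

1/2

Omar's father's ABO genotype from I^B i × I^B i: 1/4 I^B I^B, 1/2 I^B i, 1/4 i i.
Crossing each possibility with the mother i i and summing P(type B): 1/4·1 + 1/2·1/2 + 1/4·0 = 1/2.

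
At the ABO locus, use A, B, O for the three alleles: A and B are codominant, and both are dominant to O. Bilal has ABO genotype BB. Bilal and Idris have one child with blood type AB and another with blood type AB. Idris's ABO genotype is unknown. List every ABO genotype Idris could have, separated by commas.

For each candidate genotype of Idris, check whether crossing it with BB can produce every observed child phenotype.
  AA → possible child types {AB} ✓
  AB → possible child types {B, AB} ✓
  AO → possible child types {B, AB} ✓
  BB → possible child types {B} ✗
  BO → possible child types {B} ✗
  OO → possible child types {B} ✗

AA, AB, AO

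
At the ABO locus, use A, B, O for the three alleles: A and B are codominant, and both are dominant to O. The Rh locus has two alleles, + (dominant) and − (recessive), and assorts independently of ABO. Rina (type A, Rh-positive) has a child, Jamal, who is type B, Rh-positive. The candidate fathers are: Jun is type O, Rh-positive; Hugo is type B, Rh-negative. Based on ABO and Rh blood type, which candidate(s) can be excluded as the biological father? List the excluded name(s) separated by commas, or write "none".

Jun

A candidate is excluded only if no genotype consistent with his phenotype could produce a type B, Rh-positive child with a type A, Rh-positive mother.
Jun (type O, Rh+): no genotype consistent with that phenotype can produce a type-B Rh+ child with a type-A mother.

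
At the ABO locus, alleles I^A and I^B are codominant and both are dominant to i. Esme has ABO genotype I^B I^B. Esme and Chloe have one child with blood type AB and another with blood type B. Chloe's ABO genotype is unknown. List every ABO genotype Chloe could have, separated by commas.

I^A I^B, I^A i

For each candidate genotype of Chloe, check whether crossing it with I^B I^B can produce every observed child phenotype.
  I^A I^A → possible child types {AB} ✗
  I^A I^B → possible child types {B, AB} ✓
  I^A i → possible child types {B, AB} ✓
  I^B I^B → possible child types {B} ✗
  I^B i → possible child types {B} ✗
  i i → possible child types {B} ✗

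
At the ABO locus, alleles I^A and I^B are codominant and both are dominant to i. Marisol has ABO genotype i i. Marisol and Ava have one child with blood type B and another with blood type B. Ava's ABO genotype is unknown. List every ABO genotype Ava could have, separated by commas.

For each candidate genotype of Ava, check whether crossing it with i i can produce every observed child phenotype.
  I^A I^A → possible child types {A} ✗
  I^A I^B → possible child types {A, B} ✓
  I^A i → possible child types {O, A} ✗
  I^B I^B → possible child types {B} ✓
  I^B i → possible child types {O, B} ✓
  i i → possible child types {O} ✗

I^A I^B, I^B I^B, I^B i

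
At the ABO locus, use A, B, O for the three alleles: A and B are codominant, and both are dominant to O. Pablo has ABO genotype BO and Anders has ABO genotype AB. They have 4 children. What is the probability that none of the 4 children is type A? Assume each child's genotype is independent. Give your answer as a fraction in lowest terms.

81/256

ABO cross BO × AB → 1/4 A, 1/2 B, 1/4 AB.
So P(type A) = 1/4 per child.
P(not type A) = 3/4 for one child; (3/4)^4 = 81/256.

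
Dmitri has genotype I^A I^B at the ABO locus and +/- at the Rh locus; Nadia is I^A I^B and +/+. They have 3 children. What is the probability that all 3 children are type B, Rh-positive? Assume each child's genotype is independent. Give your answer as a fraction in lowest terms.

ABO cross I^A I^B × I^A I^B → 1/4 A, 1/4 B, 1/2 AB.
Rh cross +/- × +/+ → 1 Rh+; so P(type B, Rh-positive) = 1/4 × 1 = 1/4 per child.
All 3 independent: (1/4)^3 = 1/64.

1/64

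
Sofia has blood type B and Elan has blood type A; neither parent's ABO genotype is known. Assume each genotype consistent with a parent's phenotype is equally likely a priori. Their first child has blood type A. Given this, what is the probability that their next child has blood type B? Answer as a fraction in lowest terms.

1/12

Possible genotypes: Sofia ∈ {BB, BO}; Elan ∈ {AA, AO}.
Weight each parental genotype pair by prior × P(type-A child):
  BO × AA: posterior weight 2/3; P(next child type B) = 0.
  BO × AO: posterior weight 1/3; P(next child type B) = 1/4.
Weighted sum = 1/12.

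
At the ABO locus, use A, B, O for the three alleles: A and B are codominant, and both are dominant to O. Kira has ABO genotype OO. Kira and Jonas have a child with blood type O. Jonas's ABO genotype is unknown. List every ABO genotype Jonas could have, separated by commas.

For each candidate genotype of Jonas, check whether crossing it with OO can produce every observed child phenotype.
  AA → possible child types {A} ✗
  AB → possible child types {A, B} ✗
  AO → possible child types {O, A} ✓
  BB → possible child types {B} ✗
  BO → possible child types {O, B} ✓
  OO → possible child types {O} ✓

AO, BO, OO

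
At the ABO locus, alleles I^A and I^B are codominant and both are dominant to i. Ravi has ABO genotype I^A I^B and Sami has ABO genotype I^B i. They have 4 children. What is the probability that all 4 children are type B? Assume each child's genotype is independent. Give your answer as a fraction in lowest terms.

1/16

ABO cross I^A I^B × I^B i → 1/4 A, 1/2 B, 1/4 AB.
So P(type B) = 1/2 per child.
All 4 independent: (1/2)^4 = 1/16.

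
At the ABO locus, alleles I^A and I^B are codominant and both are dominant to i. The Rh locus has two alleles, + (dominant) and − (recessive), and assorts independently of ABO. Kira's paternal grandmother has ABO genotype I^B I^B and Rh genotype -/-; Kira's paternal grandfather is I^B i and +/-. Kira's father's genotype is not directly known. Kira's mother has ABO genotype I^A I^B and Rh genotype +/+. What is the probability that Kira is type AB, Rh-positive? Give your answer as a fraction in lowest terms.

Kira's father's ABO genotype from I^B I^B × I^B i: 1/2 I^B I^B, 1/2 I^B i.
Crossing each possibility with the mother I^A I^B and summing P(type AB): 1/2·1/2 + 1/2·1/4 = 3/8.
Similarly for Rh via the father's Rh distribution: P(Rh+) = 1.
Independent loci: 3/8 × 1 = 3/8.

3/8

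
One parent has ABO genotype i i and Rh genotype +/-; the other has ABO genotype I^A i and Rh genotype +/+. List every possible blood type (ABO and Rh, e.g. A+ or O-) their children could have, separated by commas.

O+, A+

Gametes from i i × I^A i give offspring ABO genotypes I^A i, i i, i.e. phenotypes O, A.
Rh cross +/- × +/+ → phenotypes Rh+.
Combining independently: O+, A+.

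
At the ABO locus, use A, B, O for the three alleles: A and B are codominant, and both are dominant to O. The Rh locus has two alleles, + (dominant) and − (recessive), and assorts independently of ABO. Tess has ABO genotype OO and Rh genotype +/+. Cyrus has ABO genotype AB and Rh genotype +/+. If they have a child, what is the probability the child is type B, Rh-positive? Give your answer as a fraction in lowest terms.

1/2

ABO cross OO × AB → offspring phenotypes: 1/2 A, 1/2 B.
Rh cross +/+ × +/+ → 1 Rh+.
Independent loci: P(type B, Rh-positive) = 1/2 × 1 = 1/2.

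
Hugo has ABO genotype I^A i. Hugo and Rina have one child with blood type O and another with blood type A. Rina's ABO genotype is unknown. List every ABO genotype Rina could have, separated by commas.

I^A i, I^B i, i i

For each candidate genotype of Rina, check whether crossing it with I^A i can produce every observed child phenotype.
  I^A I^A → possible child types {A} ✗
  I^A I^B → possible child types {A, B, AB} ✗
  I^A i → possible child types {O, A} ✓
  I^B I^B → possible child types {B, AB} ✗
  I^B i → possible child types {O, A, B, AB} ✓
  i i → possible child types {O, A} ✓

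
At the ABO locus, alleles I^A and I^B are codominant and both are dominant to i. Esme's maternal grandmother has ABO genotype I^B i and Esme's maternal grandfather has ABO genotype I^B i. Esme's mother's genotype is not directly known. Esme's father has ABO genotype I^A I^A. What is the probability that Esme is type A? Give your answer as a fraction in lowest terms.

1/2

Esme's mother's ABO genotype from I^B i × I^B i: 1/4 I^B I^B, 1/2 I^B i, 1/4 i i.
Crossing each possibility with the father I^A I^A and summing P(type A): 1/4·0 + 1/2·1/2 + 1/4·1 = 1/2.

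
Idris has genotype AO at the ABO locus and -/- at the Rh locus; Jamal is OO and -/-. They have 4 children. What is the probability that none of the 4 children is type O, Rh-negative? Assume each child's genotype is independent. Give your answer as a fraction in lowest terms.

ABO cross AO × OO → 1/2 O, 1/2 A.
Rh cross -/- × -/- → 1 Rh-; so P(type O, Rh-negative) = 1/2 × 1 = 1/2 per child.
P(not type O, Rh-negative) = 1/2 for one child; (1/2)^4 = 1/16.

1/16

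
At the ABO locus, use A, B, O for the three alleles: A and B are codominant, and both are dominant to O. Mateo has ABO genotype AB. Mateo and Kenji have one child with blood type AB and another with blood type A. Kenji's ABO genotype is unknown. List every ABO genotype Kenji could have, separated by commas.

AA, AB, AO, BO

For each candidate genotype of Kenji, check whether crossing it with AB can produce every observed child phenotype.
  AA → possible child types {A, AB} ✓
  AB → possible child types {A, B, AB} ✓
  AO → possible child types {A, B, AB} ✓
  BB → possible child types {B, AB} ✗
  BO → possible child types {A, B, AB} ✓
  OO → possible child types {A, B} ✗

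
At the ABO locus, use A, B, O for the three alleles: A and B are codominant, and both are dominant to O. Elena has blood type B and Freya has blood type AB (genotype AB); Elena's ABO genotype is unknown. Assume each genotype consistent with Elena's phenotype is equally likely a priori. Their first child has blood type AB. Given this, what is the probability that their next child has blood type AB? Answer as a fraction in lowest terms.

5/12

Possible genotypes: Elena ∈ {BB, BO}; Freya ∈ {AB}.
Weight each parental genotype pair by prior × P(type-AB child):
  BB × AB: posterior weight 2/3; P(next child type AB) = 1/2.
  BO × AB: posterior weight 1/3; P(next child type AB) = 1/4.
Weighted sum = 5/12.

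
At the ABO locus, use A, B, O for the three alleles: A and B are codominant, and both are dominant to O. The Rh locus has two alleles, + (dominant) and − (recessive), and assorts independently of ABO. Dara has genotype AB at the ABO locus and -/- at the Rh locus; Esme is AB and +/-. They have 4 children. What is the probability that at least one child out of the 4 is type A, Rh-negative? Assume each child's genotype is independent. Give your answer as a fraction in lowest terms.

1695/4096

ABO cross AB × AB → 1/4 A, 1/4 B, 1/2 AB.
Rh cross -/- × +/- → 1/2 Rh+, 1/2 Rh-; so P(type A, Rh-negative) = 1/4 × 1/2 = 1/8 per child.
P(none) = (7/8)^4 = 2401/4096; P(at least one) = 1 − 2401/4096 = 1695/4096.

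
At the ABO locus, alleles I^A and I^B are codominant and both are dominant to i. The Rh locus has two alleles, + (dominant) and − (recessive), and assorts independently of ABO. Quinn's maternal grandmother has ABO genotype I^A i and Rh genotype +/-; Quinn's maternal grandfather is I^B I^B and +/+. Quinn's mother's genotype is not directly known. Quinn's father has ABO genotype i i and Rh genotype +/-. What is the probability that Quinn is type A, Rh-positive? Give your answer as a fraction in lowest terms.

Quinn's mother's ABO genotype from I^A i × I^B I^B: 1/2 I^A I^B, 1/2 I^B i.
Crossing each possibility with the father i i and summing P(type A): 1/2·1/2 + 1/2·0 = 1/4.
Similarly for Rh via the mother's Rh distribution: P(Rh+) = 7/8.
Independent loci: 1/4 × 7/8 = 7/32.

7/32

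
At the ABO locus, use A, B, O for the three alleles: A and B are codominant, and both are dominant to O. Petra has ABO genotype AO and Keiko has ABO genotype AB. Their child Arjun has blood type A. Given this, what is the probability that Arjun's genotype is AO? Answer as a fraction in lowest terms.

Cross AO × AB → 1/4 AA, 1/4 AB, 1/4 AO, 1/4 BO.
Type-A genotypes among offspring: AA (1/4), AO (1/4); total 1/2.
P(AO | type A) = (1/4) / (1/2) = 1/2.

1/2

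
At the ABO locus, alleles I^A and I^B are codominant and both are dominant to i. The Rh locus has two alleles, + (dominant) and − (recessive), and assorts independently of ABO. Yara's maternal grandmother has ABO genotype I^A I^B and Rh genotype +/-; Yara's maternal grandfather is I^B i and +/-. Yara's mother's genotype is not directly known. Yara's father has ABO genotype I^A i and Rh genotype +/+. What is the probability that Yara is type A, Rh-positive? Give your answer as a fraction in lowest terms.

Yara's mother's ABO genotype from I^A I^B × I^B i: 1/4 I^A I^B, 1/4 I^A i, 1/4 I^B I^B, 1/4 I^B i.
Crossing each possibility with the father I^A i and summing P(type A): 1/4·1/2 + 1/4·3/4 + 1/4·0 + 1/4·1/4 = 3/8.
Similarly for Rh via the mother's Rh distribution: P(Rh+) = 1.
Independent loci: 3/8 × 1 = 3/8.

3/8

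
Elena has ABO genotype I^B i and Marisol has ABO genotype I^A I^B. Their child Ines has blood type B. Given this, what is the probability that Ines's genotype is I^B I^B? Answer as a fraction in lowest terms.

Cross I^B i × I^A I^B → 1/4 I^A I^B, 1/4 I^A i, 1/4 I^B I^B, 1/4 I^B i.
Type-B genotypes among offspring: I^B I^B (1/4), I^B i (1/4); total 1/2.
P(I^B I^B | type B) = (1/4) / (1/2) = 1/2.

1/2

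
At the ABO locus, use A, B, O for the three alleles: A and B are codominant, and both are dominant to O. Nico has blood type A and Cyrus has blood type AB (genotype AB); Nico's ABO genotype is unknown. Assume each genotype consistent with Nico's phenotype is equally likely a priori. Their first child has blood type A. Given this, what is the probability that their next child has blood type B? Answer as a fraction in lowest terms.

Possible genotypes: Nico ∈ {AA, AO}; Cyrus ∈ {AB}.
Weight each parental genotype pair by prior × P(type-A child):
  AA × AB: posterior weight 1/2; P(next child type B) = 0.
  AO × AB: posterior weight 1/2; P(next child type B) = 1/4.
Weighted sum = 1/8.

1/8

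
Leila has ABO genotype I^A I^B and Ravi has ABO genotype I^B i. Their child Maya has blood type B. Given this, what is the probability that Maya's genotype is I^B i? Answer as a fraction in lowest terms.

1/2

Cross I^A I^B × I^B i → 1/4 I^A I^B, 1/4 I^A i, 1/4 I^B I^B, 1/4 I^B i.
Type-B genotypes among offspring: I^B I^B (1/4), I^B i (1/4); total 1/2.
P(I^B i | type B) = (1/4) / (1/2) = 1/2.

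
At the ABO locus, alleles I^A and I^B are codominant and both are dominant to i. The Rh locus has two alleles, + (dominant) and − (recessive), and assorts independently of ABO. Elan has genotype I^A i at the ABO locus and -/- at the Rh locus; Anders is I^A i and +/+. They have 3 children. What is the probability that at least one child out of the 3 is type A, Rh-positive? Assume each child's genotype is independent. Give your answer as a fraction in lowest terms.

ABO cross I^A i × I^A i → 1/4 O, 3/4 A.
Rh cross -/- × +/+ → 1 Rh+; so P(type A, Rh-positive) = 3/4 × 1 = 3/4 per child.
P(none) = (1/4)^3 = 1/64; P(at least one) = 1 − 1/64 = 63/64.

63/64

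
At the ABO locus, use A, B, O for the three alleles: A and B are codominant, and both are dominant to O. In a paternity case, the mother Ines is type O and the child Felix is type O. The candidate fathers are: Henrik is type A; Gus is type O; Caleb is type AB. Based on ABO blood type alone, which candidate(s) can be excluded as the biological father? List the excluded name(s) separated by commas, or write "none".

Caleb

A candidate is excluded only if no genotype consistent with his phenotype could produce a type O child with a type O mother.
Caleb (type AB): no genotype consistent with that phenotype can produce a type-O child with a type-O mother.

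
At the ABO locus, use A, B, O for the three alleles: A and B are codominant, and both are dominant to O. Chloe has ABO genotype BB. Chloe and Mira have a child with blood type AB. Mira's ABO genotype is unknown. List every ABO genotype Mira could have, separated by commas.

For each candidate genotype of Mira, check whether crossing it with BB can produce every observed child phenotype.
  AA → possible child types {AB} ✓
  AB → possible child types {B, AB} ✓
  AO → possible child types {B, AB} ✓
  BB → possible child types {B} ✗
  BO → possible child types {B} ✗
  OO → possible child types {B} ✗

AA, AB, AO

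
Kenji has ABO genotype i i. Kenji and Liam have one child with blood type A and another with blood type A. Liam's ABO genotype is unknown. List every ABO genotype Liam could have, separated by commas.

I^A I^A, I^A I^B, I^A i

For each candidate genotype of Liam, check whether crossing it with i i can produce every observed child phenotype.
  I^A I^A → possible child types {A} ✓
  I^A I^B → possible child types {A, B} ✓
  I^A i → possible child types {O, A} ✓
  I^B I^B → possible child types {B} ✗
  I^B i → possible child types {O, B} ✗
  i i → possible child types {O} ✗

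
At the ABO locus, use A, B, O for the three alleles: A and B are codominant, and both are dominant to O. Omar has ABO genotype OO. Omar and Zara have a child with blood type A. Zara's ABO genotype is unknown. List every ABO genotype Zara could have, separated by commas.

AA, AB, AO

For each candidate genotype of Zara, check whether crossing it with OO can produce every observed child phenotype.
  AA → possible child types {A} ✓
  AB → possible child types {A, B} ✓
  AO → possible child types {O, A} ✓
  BB → possible child types {B} ✗
  BO → possible child types {O, B} ✗
  OO → possible child types {O} ✗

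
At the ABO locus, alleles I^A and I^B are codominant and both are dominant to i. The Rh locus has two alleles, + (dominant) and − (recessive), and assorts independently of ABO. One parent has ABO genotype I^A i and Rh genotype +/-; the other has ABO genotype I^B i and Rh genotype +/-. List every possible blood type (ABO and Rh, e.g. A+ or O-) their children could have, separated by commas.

Gametes from I^A i × I^B i give offspring ABO genotypes I^A I^B, I^A i, I^B i, i i, i.e. phenotypes O, A, B, AB.
Rh cross +/- × +/- → phenotypes Rh+, Rh-.
Combining independently: O+, O-, A+, A-, B+, B-, AB+, AB-.

O+, O-, A+, A-, B+, B-, AB+, AB-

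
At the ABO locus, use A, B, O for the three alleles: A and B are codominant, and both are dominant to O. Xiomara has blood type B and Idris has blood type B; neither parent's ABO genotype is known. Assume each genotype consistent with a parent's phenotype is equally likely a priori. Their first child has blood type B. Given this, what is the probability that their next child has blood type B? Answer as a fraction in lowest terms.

Possible genotypes: Xiomara ∈ {BB, BO}; Idris ∈ {BB, BO}.
Weight each parental genotype pair by prior × P(type-B child):
  BB × BB: posterior weight 4/15; P(next child type B) = 1.
  BB × BO: posterior weight 4/15; P(next child type B) = 1.
  BO × BB: posterior weight 4/15; P(next child type B) = 1.
  BO × BO: posterior weight 1/5; P(next child type B) = 3/4.
Weighted sum = 19/20.

19/20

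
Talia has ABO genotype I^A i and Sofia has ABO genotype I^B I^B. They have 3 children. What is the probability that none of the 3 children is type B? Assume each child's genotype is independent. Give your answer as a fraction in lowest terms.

ABO cross I^A i × I^B I^B → 1/2 B, 1/2 AB.
So P(type B) = 1/2 per child.
P(not type B) = 1/2 for one child; (1/2)^3 = 1/8.

1/8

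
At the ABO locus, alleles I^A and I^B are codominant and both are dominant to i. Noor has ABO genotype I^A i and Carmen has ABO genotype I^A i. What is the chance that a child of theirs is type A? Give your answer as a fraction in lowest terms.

ABO cross I^A i × I^A i → offspring phenotypes: 1/4 O, 3/4 A.
So P(type A) = 3/4.

3/4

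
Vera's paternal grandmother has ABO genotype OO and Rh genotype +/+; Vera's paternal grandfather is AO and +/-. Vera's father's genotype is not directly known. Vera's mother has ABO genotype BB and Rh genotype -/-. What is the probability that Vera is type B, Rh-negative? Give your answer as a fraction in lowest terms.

3/16

Vera's father's ABO genotype from OO × AO: 1/2 AO, 1/2 OO.
Crossing each possibility with the mother BB and summing P(type B): 1/2·1/2 + 1/2·1 = 3/4.
Similarly for Rh via the father's Rh distribution: P(Rh-) = 1/4.
Independent loci: 3/4 × 1/4 = 3/16.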